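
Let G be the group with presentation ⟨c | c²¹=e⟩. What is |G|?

G is generated by a single element, so G is cyclic. The relator gives c²¹ = e and no smaller power is forced to be e, so the 21 powers {c, e, c², c³, c⁴, c⁵, c⁶, c⁷, c⁸, c⁹, c²⁰, c¹², c¹³, c¹¹, c¹⁰, c¹⁴, c¹⁵, c¹⁶, c¹⁷, c¹⁸, c¹⁹} are distinct. Hence |G| = 21.

Answer: 21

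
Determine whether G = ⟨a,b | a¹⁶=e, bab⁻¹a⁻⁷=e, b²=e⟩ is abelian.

a·b = ab but b·a = a⁷b, so a·b ≠ b·a and G is not abelian.

Answer: No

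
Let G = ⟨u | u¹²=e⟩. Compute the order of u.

Compute successive powers until reaching e:
  u¹ = u, u² = u², u³ = u³, u⁴ = u⁴, u⁵ = u⁵, u⁶ = u⁶, u⁷ = u⁷, u⁸ = u⁸, u⁹ = u⁹, u¹⁰ = u¹⁰, u¹¹ = u¹¹, u¹² = e.
The smallest positive k with uᵏ = e is 12.

Answer: 12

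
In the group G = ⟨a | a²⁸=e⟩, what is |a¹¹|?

Compute successive powers until reaching e:
  (a¹¹)¹ = a¹¹, (a¹¹)² = a²², (a¹¹)³ = a⁵, (a¹¹)⁴ = a¹⁶, (a¹¹)⁵ = a²⁷, (a¹¹)⁶ = a¹⁰, (a¹¹)⁷ = a²¹, (a¹¹)⁸ = a⁴, (a¹¹)⁹ = a¹⁵, (a¹¹)¹⁰ = a²⁶, (a¹¹)¹¹ = a⁹, (a¹¹)¹² = a²⁰, (a¹¹)¹³ = a³, (a¹¹)¹⁴ = a¹⁴, (a¹¹)¹⁵ = a²⁵, (a¹¹)¹⁶ = a⁸, (a¹¹)¹⁷ = a¹⁹, (a¹¹)¹⁸ = a², (a¹¹)¹⁹ = a¹³, (a¹¹)²⁰ = a²⁴, (a¹¹)²¹ = a⁷, (a¹¹)²² = a¹⁸, (a¹¹)²³ = a, (a¹¹)²⁴ = a¹², (a¹¹)²⁵ = a²³, (a¹¹)²⁶ = a⁶, (a¹¹)²⁷ = a¹⁷, (a¹¹)²⁸ = e.
The smallest positive k with (a¹¹)ᵏ = e is 28.

Answer: 28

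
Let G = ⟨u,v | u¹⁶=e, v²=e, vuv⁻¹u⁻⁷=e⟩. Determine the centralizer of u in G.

⟨u⟩ ⊆ C_G(u) since powers of u commute with u; so |C_G(u)| ≥ |⟨u⟩| = 16.
By orbit–stabilizer, |C_G(u)| = |G| / |conj. class of u| = 32 / 2 = 16.
The 16 elements commuting with u are {e, u, u², u³, u⁴, u⁵, u⁶, u⁷, u⁸, u⁹, u¹⁰, u¹¹, u¹², u¹³, u¹⁴, u¹⁵}.

Answer: {e, u, u², u³, u⁴, u⁵, u⁶, u⁷, u⁸, u⁹, u¹⁰, u¹¹, u¹², u¹³, u¹⁴, u¹⁵}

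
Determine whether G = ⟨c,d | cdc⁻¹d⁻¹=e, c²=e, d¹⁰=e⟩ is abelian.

Each pair of generators commutes: c·d = cd = d·c. Since the generators pairwise commute, every element of G commutes with every other, so G is abelian.

Answer: Yes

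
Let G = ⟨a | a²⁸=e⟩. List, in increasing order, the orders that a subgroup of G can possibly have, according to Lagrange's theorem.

|G| = 28 = 2² · 7. By Lagrange's theorem the order of any subgroup divides 28; the divisors of 28 are 1, 2, 4, 7, 14, 28.

Answer: 1, 2, 4, 7, 14, 28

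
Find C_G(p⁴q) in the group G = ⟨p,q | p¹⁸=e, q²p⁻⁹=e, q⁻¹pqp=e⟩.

⟨p⁴q⟩ ⊆ C_G(p⁴q) since powers of p⁴q commute with p⁴q; so |C_G(p⁴q)| ≥ |⟨p⁴q⟩| = 4.
By orbit–stabilizer, |C_G(p⁴q)| = |G| / |conj. class of p⁴q| = 36 / 9 = 4.
The 4 elements commuting with p⁴q are {e, p⁹, p⁴q, p⁴q⁻¹}.

Answer: {e, p⁹, p⁴q, p⁴q⁻¹}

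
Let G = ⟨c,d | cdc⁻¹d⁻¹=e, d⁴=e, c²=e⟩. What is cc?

Compute c · c by multiplying left to right and reducing via the relations at each step:
  c · c = e

Answer: e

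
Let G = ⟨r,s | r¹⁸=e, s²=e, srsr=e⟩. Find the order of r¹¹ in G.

Compute successive powers until reaching e:
  (r¹¹)¹ = r¹¹, (r¹¹)² = r⁴, (r¹¹)³ = r¹⁵, (r¹¹)⁴ = r⁸, (r¹¹)⁵ = r, (r¹¹)⁶ = r¹², (r¹¹)⁷ = r⁵, (r¹¹)⁸ = r¹⁶, (r¹¹)⁹ = r⁹, (r¹¹)¹⁰ = r², (r¹¹)¹¹ = r¹³, (r¹¹)¹² = r⁶, (r¹¹)¹³ = r¹⁷, (r¹¹)¹⁴ = r¹⁰, (r¹¹)¹⁵ = r³, (r¹¹)¹⁶ = r¹⁴, (r¹¹)¹⁷ = r⁷, (r¹¹)¹⁸ = e.
The smallest positive k with (r¹¹)ᵏ = e is 18.

Answer: 18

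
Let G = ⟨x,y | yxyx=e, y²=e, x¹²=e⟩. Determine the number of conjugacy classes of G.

The conjugacy classes (representative and size) are:
  [e] (size 1), [x¹¹] (size 2), [x²] (size 2), [x⁹] (size 2), [x⁴] (size 2), [x⁵] (size 2), [x⁶] (size 1), [y] (size 6), [xy] (size 6).
Class equation: 1 + 2 + 2 + 2 + 2 + 2 + 1 + 6 + 6 = 24 = |G|. So G has 9 conjugacy classes.

Answer: 9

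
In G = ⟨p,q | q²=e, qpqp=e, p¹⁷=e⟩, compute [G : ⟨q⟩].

First find ord(q) by computing successive powers:
  q¹ = q, q² = e.
So |⟨q⟩| = ord(q) = 2. With |G| = 34, by Lagrange [G : ⟨q⟩] = 34/2 = 17.

Answer: 17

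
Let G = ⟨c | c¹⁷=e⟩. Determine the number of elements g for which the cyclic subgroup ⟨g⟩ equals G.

G is cyclic of order 17. An element generates G iff its order is 17, and a cyclic group of order 17 has exactly φ(17) = 16 such elements.

Answer: 16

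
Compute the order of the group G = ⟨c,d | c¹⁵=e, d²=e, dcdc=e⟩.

Enumerate words in the generators, reducing via the relations: the distinct elements are
  {c, d, e, cd, c², c³, c⁴, c⁵, c⁶, c⁷, c⁸, c⁹, c²d, c³d, c¹², c¹³, c¹¹, c¹⁰, c¹⁴, c⁴d, c⁵d, c⁶d, c⁷d, c⁸d, c⁹d, c¹²d, c¹³d, c¹¹d, c¹⁰d, c¹⁴d}.
No further products give new elements, so |G| = 30.

Answer: 30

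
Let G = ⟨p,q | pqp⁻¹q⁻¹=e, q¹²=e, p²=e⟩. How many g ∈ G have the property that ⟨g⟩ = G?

⟨g⟩ = G would require ord(g) = |G| = 24, but the maximum element order in G is 12 < 24. So G is not cyclic and no single element generates it: the count is 0.

Answer: 0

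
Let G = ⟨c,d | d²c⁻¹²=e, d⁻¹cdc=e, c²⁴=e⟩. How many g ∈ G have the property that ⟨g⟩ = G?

⟨g⟩ = G would require ord(g) = |G| = 48, but the maximum element order in G is 24 < 48. So G is not cyclic and no single element generates it: the count is 0.

Answer: 0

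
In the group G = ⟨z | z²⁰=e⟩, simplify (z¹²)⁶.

Compute successive powers of (z¹²), reducing at each step:
  (z¹²)²: (z¹²) · z¹² = z⁴
  (z¹²)³: (z⁴) · z¹² = z¹⁶
  (z¹²)⁴: (z¹⁶) · z¹² = z⁸
  (z¹²)⁵: (z⁸) · z¹² = e
  (z¹²)⁶: e · z¹² = z¹²

Answer: z¹²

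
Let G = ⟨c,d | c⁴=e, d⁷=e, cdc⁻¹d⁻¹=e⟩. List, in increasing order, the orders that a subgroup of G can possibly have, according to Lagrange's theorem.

|G| = 28 = 2² · 7. By Lagrange's theorem the order of any subgroup divides 28; the divisors of 28 are 1, 2, 4, 7, 14, 28.

Answer: 1, 2, 4, 7, 14, 28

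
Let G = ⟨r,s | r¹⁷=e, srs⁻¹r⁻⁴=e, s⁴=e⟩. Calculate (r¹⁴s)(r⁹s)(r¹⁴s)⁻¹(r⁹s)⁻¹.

[(r¹⁴s), (r⁹s)] = (r¹⁴s)·(r⁹s)·(r¹⁴s)⁻¹·(r⁹s)⁻¹.
  (r¹⁴s) · (r⁹s) = r¹⁶s²
  (r¹⁶s²) · (r⁵s³) = r¹¹s
  (r¹¹s) · (r²s³) = r²

Answer: r²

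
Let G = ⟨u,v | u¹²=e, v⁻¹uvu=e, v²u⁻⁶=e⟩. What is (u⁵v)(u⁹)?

Compute (u⁵v) · (u⁹) by multiplying left to right and reducing via the relations at each step:
  (u⁵v) · u⁹ = u²v⁻¹

Answer: u²v⁻¹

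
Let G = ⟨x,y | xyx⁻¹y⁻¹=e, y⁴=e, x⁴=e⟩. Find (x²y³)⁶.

Compute successive powers of (x²y³), reducing at each step:
  (x²y³)²: (x²y³) · x² = y³;   (y³) · y³ = y²
  (x²y³)³: (y²) · x² = x²y²;   (x²y²) · y³ = x²y
  (x²y³)⁴: (x²y) · x² = y;   y · y³ = e
  (x²y³)⁵: e · x² = x²;   (x²) · y³ = x²y³
  (x²y³)⁶: (x²y³) · x² = y³;   (y³) · y³ = y²

Answer: y²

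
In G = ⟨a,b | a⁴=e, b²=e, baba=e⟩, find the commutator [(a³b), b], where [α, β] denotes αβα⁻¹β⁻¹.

[(a³b), b] = (a³b)·b·(a³b)⁻¹·b⁻¹.
  (a³b) · b = a³
  (a³) · (a³b) = a²b
  (a²b) · b = a²

Answer: a²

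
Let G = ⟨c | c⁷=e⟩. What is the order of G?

G is generated by a single element, so G is cyclic. The relator gives c⁷ = e and no smaller power is forced to be e, so the 7 powers {c, e, c², c³, c⁴, c⁵, c⁶} are distinct. Hence |G| = 7.

Answer: 7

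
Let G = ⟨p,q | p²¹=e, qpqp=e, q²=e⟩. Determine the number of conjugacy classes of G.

The conjugacy classes (representative and size) are:
  [e] (size 1), [p²⁰] (size 2), [p²] (size 2), [p³] (size 2), [p¹⁷] (size 2), [p⁵] (size 2), [p⁶] (size 2), [p⁷] (size 2), [p⁸] (size 2), [p⁹] (size 2), [p¹⁰] (size 2), [q] (size 21).
Class equation: 1 + 2 + 2 + 2 + 2 + 2 + 2 + 2 + 2 + 2 + 2 + 21 = 42 = |G|. So G has 12 conjugacy classes.

Answer: 12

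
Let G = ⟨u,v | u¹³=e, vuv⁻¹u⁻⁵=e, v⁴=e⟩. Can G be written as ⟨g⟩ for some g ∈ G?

Every cyclic group is abelian. But u·v = uv while v·u = u⁵v, so u·v ≠ v·u and G is not abelian. Hence G is not cyclic.

Answer: No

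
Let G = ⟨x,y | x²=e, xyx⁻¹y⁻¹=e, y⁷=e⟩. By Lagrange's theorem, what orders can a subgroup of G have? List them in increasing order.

|G| = 14 = 2 · 7. By Lagrange's theorem the order of any subgroup divides 14; the divisors of 14 are 1, 2, 7, 14.

Answer: 1, 2, 7, 14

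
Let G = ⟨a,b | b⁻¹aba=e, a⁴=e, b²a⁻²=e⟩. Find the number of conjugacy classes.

The conjugacy classes (representative and size) are:
  [e] (size 1), [a³] (size 2), [a²] (size 1), [b⁻¹] (size 2), [ab⁻¹] (size 2).
Class equation: 1 + 2 + 1 + 2 + 2 = 8 = |G|. So G has 5 conjugacy classes.

Answer: 5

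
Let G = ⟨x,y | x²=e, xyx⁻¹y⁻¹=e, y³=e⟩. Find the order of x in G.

Compute successive powers until reaching e:
  x¹ = x, x² = e.
The smallest positive k with xᵏ = e is 2.

Answer: 2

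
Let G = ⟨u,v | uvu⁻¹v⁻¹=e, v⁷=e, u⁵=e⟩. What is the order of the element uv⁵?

Compute successive powers until reaching e:
  (uv⁵)¹ = uv⁵, (uv⁵)² = u²v³, (uv⁵)³ = u³v, (uv⁵)⁴ = u⁴v⁶, (uv⁵)⁵ = v⁴, (uv⁵)⁶ = uv², (uv⁵)⁷ = u², (uv⁵)⁸ = u³v⁵, (uv⁵)⁹ = u⁴v³, (uv⁵)¹⁰ = v, (uv⁵)¹¹ = uv⁶, (uv⁵)¹² = u²v⁴, (uv⁵)¹³ = u³v², (uv⁵)¹⁴ = u⁴, (uv⁵)¹⁵ = v⁵, (uv⁵)¹⁶ = uv³, (uv⁵)¹⁷ = u²v, (uv⁵)¹⁸ = u³v⁶, (uv⁵)¹⁹ = u⁴v⁴, (uv⁵)²⁰ = v², (uv⁵)²¹ = u, (uv⁵)²² = u²v⁵, (uv⁵)²³ = u³v³, (uv⁵)²⁴ = u⁴v, (uv⁵)²⁵ = v⁶, (uv⁵)²⁶ = uv⁴, (uv⁵)²⁷ = u²v², (uv⁵)²⁸ = u³, (uv⁵)²⁹ = u⁴v⁵, (uv⁵)³⁰ = v³, (uv⁵)³¹ = uv, (uv⁵)³² = u²v⁶, (uv⁵)³³ = u³v⁴, (uv⁵)³⁴ = u⁴v², (uv⁵)³⁵ = e.
The smallest positive k with (uv⁵)ᵏ = e is 35.

Answer: 35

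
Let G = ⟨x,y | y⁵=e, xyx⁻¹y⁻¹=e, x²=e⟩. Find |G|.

Enumerate words in the generators, reducing via the relations: the distinct elements are
  {e, x, y, xy, y², y³, y⁴, xy², xy³, xy⁴}.
No further products give new elements, so |G| = 10.

Answer: 10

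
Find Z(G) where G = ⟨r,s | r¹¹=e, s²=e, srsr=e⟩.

An element z ∈ Z(G) iff z commutes with every generator.
For example e is central: e·r = r = r·e; e·s = s = s·e.
Whereas r ∉ Z(G) since r·s = rs ≠ r¹⁰s = s·r.
Checking each of the 22 elements this way gives Z(G) = {e}, of order 1.

Answer: {e}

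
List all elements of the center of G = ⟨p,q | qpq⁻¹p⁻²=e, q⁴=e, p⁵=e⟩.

An element z ∈ Z(G) iff z commutes with every generator.
For example e is central: e·p = p = p·e; e·q = q = q·e.
Whereas p ∉ Z(G) since p·q = pq ≠ p²q = q·p.
Checking each of the 20 elements this way gives Z(G) = {e}, of order 1.

Answer: {e}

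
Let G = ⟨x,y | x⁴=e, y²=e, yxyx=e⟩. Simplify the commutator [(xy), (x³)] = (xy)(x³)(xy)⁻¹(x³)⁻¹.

[(xy), (x³)] = (xy)·(x³)·(xy)⁻¹·(x³)⁻¹.
  (xy) · (x³) = x²y
  (x²y) · (xy) = x
  x · x = x²

Answer: x²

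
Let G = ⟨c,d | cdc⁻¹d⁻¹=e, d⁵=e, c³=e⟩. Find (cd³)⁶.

Compute successive powers of (cd³), reducing at each step:
  (cd³)²: (cd³) · c = c²d³;   (c²d³) · d³ = c²d
  (cd³)³: (c²d) · c = d;   d · d³ = d⁴
  (cd³)⁴: (d⁴) · c = cd⁴;   (cd⁴) · d³ = cd²
  (cd³)⁵: (cd²) · c = c²d²;   (c²d²) · d³ = c²
  (cd³)⁶: (c²) · c = e;   e · d³ = d³

Answer: d³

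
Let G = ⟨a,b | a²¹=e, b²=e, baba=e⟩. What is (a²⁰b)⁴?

Compute successive powers of (a²⁰b), reducing at each step:
  (a²⁰b)²: (a²⁰b) · a²⁰ = b;   b · b = e
  (a²⁰b)³: e · a²⁰ = a²⁰;   (a²⁰) · b = a²⁰b
  (a²⁰b)⁴: (a²⁰b) · a²⁰ = b;   b · b = e

Answer: e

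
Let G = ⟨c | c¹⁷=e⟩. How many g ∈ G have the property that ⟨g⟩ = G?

G is cyclic of order 17. An element generates G iff its order is 17, and a cyclic group of order 17 has exactly φ(17) = 16 such elements.

Answer: 16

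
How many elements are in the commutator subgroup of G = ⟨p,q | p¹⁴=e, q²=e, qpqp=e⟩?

G' = [G, G] is generated by all commutators. The generator-pair commutators are: [p, q] = p².
The subgroup they normally generate is {e, p², p⁴, p⁶, p⁸, p¹⁰, p¹²}, of order 7.
Check: |G/G'| = 28/7 = 4 is the order of the abelianisation.

Answer: 7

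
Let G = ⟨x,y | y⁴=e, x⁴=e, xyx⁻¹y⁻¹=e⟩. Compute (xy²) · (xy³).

Compute (xy²) · (xy³) by multiplying left to right and reducing via the relations at each step:
  (xy²) · x = x²y²
  (x²y²) · y³ = x²y

Answer: x²y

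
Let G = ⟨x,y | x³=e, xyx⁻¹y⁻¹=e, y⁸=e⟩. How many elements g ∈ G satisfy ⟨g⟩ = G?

G is cyclic of order 24. An element generates G iff its order is 24, and a cyclic group of order 24 has exactly φ(24) = 8 such elements.

Answer: 8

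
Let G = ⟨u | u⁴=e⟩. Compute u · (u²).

Compute u · (u²) by multiplying left to right and reducing via the relations at each step:
  u · u² = u³

Answer: u³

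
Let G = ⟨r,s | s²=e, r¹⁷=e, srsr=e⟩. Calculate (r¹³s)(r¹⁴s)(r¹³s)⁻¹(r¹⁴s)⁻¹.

[(r¹³s), (r¹⁴s)] = (r¹³s)·(r¹⁴s)·(r¹³s)⁻¹·(r¹⁴s)⁻¹.
  (r¹³s) · (r¹⁴s) = r¹⁶
  (r¹⁶) · (r¹³s) = r¹²s
  (r¹²s) · (r¹⁴s) = r¹⁵

Answer: r¹⁵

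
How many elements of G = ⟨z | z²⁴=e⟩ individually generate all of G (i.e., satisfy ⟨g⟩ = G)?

G is cyclic of order 24. An element generates G iff its order is 24, and a cyclic group of order 24 has exactly φ(24) = 8 such elements.

Answer: 8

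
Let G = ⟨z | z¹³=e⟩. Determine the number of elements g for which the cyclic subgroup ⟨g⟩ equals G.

G is cyclic of order 13. An element generates G iff its order is 13, and a cyclic group of order 13 has exactly φ(13) = 12 such elements.

Answer: 12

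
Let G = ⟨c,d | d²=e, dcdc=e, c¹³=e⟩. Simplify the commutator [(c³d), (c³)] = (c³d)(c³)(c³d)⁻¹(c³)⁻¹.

[(c³d), (c³)] = (c³d)·(c³)·(c³d)⁻¹·(c³)⁻¹.
  (c³d) · (c³) = d
  d · (c³d) = c¹⁰
  (c¹⁰) · (c¹⁰) = c⁷

Answer: c⁷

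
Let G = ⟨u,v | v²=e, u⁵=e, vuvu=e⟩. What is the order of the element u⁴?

Compute successive powers until reaching e:
  (u⁴)¹ = u⁴, (u⁴)² = u³, (u⁴)³ = u², (u⁴)⁴ = u, (u⁴)⁵ = e.
The smallest positive k with (u⁴)ᵏ = e is 5.

Answer: 5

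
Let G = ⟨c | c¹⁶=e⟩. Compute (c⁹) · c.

Compute (c⁹) · c by multiplying left to right and reducing via the relations at each step:
  (c⁹) · c = c¹⁰

Answer: c¹⁰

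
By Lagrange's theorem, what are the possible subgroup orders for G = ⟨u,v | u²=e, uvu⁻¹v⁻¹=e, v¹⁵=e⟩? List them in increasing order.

|G| = 30 = 2 · 3 · 5. By Lagrange's theorem the order of any subgroup divides 30; the divisors of 30 are 1, 2, 3, 5, 6, 10, 15, 30.

Answer: 1, 2, 3, 5, 6, 10, 15, 30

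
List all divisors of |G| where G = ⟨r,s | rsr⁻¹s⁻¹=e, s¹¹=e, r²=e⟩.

|G| = 22 = 2 · 11. By Lagrange's theorem the order of any subgroup divides 22; the divisors of 22 are 1, 2, 11, 22.

Answer: 1, 2, 11, 22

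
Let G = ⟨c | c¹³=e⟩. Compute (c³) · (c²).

Compute (c³) · (c²) by multiplying left to right and reducing via the relations at each step:
  (c³) · c² = c⁵

Answer: c⁵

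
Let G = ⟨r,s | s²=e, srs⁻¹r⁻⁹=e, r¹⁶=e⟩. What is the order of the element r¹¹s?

Compute successive powers until reaching e:
  (r¹¹s)¹ = r¹¹s, (r¹¹s)² = r¹⁴, (r¹¹s)³ = r⁹s, (r¹¹s)⁴ = r¹², (r¹¹s)⁵ = r⁷s, (r¹¹s)⁶ = r¹⁰, (r¹¹s)⁷ = r⁵s, (r¹¹s)⁸ = r⁸, (r¹¹s)⁹ = r³s, (r¹¹s)¹⁰ = r⁶, (r¹¹s)¹¹ = rs, (r¹¹s)¹² = r⁴, (r¹¹s)¹³ = r¹⁵s, (r¹¹s)¹⁴ = r², (r¹¹s)¹⁵ = r¹³s, (r¹¹s)¹⁶ = e.
The smallest positive k with (r¹¹s)ᵏ = e is 16.

Answer: 16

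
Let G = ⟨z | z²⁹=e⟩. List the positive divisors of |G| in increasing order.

|G| = 29 = 29. By Lagrange's theorem the order of any subgroup divides 29; the divisors of 29 are 1, 29.

Answer: 1, 29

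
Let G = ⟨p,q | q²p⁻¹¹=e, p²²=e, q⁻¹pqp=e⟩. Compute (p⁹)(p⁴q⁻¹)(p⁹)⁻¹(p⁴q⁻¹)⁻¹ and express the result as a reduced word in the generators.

[(p⁹), (p⁴q⁻¹)] = (p⁹)·(p⁴q⁻¹)·(p⁹)⁻¹·(p⁴q⁻¹)⁻¹.
  (p⁹) · (p⁴q⁻¹) = p²q
  (p²q) · (p¹³) = q⁻¹
  (q⁻¹) · (p⁴q) = p¹⁸

Answer: p¹⁸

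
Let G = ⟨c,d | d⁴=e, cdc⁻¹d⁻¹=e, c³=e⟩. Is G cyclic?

|G| = 12. The element cd has order 12 (its powers give 12 distinct elements), so ⟨cd⟩ = G and G is cyclic.

Answer: Yes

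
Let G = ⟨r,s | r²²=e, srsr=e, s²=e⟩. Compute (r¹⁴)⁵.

Compute successive powers of (r¹⁴), reducing at each step:
  (r¹⁴)²: (r¹⁴) · r¹⁴ = r⁶
  (r¹⁴)³: (r⁶) · r¹⁴ = r²⁰
  (r¹⁴)⁴: (r²⁰) · r¹⁴ = r¹²
  (r¹⁴)⁵: (r¹²) · r¹⁴ = r⁴

Answer: r⁴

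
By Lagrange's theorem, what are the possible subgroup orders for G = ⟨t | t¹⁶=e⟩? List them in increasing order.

|G| = 16 = 2⁴. By Lagrange's theorem the order of any subgroup divides 16; the divisors of 16 are 1, 2, 4, 8, 16.

Answer: 1, 2, 4, 8, 16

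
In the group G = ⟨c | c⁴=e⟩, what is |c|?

Compute successive powers until reaching e:
  c¹ = c, c² = c², c³ = c³, c⁴ = e.
The smallest positive k with cᵏ = e is 4.

Answer: 4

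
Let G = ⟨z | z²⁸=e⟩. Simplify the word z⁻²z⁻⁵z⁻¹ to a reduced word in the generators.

Multiply left to right, reducing at each step:
  (z²⁶) · z⁻⁵ = z²¹
  (z²¹) · z⁻¹ = z²⁰

Answer: z²⁰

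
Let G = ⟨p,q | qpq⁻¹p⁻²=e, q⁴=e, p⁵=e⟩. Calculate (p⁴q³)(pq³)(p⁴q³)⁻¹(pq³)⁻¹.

[(p⁴q³), (pq³)] = (p⁴q³)·(pq³)·(p⁴q³)⁻¹·(pq³)⁻¹.
  (p⁴q³) · (pq³) = p²q²
  (p²q²) · (p²q) = q³
  (q³) · (p³q) = p⁴

Answer: p⁴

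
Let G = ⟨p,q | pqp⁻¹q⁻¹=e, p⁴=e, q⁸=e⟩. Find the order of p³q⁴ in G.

Compute successive powers until reaching e:
  (p³q⁴)¹ = p³q⁴, (p³q⁴)² = p², (p³q⁴)³ = pq⁴, (p³q⁴)⁴ = e.
The smallest positive k with (p³q⁴)ᵏ = e is 4.

Answer: 4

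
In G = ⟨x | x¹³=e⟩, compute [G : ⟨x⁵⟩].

First find ord(x⁵) by computing successive powers:
  (x⁵)¹ = x⁵, (x⁵)² = x¹⁰, (x⁵)³ = x², (x⁵)⁴ = x⁷, (x⁵)⁵ = x¹², (x⁵)⁶ = x⁴, (x⁵)⁷ = x⁹, (x⁵)⁸ = x, (x⁵)⁹ = x⁶, (x⁵)¹⁰ = x¹¹, (x⁵)¹¹ = x³, (x⁵)¹² = x⁸, (x⁵)¹³ = e.
So |⟨x⁵⟩| = ord(x⁵) = 13. With |G| = 13, by Lagrange [G : ⟨x⁵⟩] = 13/13 = 1.

Answer: 1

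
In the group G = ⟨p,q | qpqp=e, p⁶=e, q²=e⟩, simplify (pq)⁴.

Compute successive powers of (pq), reducing at each step:
  (pq)²: (pq) · p = q;   q · q = e
  (pq)³: e · p = p;   p · q = pq
  (pq)⁴: (pq) · p = q;   q · q = e

Answer: e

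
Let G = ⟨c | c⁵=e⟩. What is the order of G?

G is generated by a single element, so G is cyclic. The relator gives c⁵ = e and no smaller power is forced to be e, so the 5 powers {c, e, c², c³, c⁴} are distinct. Hence |G| = 5.

Answer: 5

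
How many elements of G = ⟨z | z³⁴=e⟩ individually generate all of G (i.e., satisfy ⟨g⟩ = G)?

G is cyclic of order 34. An element generates G iff its order is 34, and a cyclic group of order 34 has exactly φ(34) = 16 such elements.

Answer: 16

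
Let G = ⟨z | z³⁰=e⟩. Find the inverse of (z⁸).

The order of (z⁸) is 15 (smallest k with (z⁸)ᵏ = e), so (z⁸)⁻¹ = (z⁸)¹⁴ = z²².
Check: (z⁸) · (z²²) → (z⁸) · z²² = e, giving e as required.

Answer: z²²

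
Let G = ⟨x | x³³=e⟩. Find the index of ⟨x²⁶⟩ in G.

First find ord(x²⁶) by computing successive powers:
  (x²⁶)¹ = x²⁶, (x²⁶)² = x¹⁹, (x²⁶)³ = x¹², (x²⁶)⁴ = x⁵, (x²⁶)⁵ = x³¹, (x²⁶)⁶ = x²⁴, (x²⁶)⁷ = x¹⁷, (x²⁶)⁸ = x¹⁰, (x²⁶)⁹ = x³, (x²⁶)¹⁰ = x²⁹, (x²⁶)¹¹ = x²², (x²⁶)¹² = x¹⁵, (x²⁶)¹³ = x⁸, (x²⁶)¹⁴ = x, (x²⁶)¹⁵ = x²⁷, (x²⁶)¹⁶ = x²⁰, (x²⁶)¹⁷ = x¹³, (x²⁶)¹⁸ = x⁶, (x²⁶)¹⁹ = x³², (x²⁶)²⁰ = x²⁵, (x²⁶)²¹ = x¹⁸, (x²⁶)²² = x¹¹, (x²⁶)²³ = x⁴, (x²⁶)²⁴ = x³⁰, (x²⁶)²⁵ = x²³, (x²⁶)²⁶ = x¹⁶, (x²⁶)²⁷ = x⁹, (x²⁶)²⁸ = x², (x²⁶)²⁹ = x²⁸, (x²⁶)³⁰ = x²¹, (x²⁶)³¹ = x¹⁴, (x²⁶)³² = x⁷, (x²⁶)³³ = e.
So |⟨x²⁶⟩| = ord(x²⁶) = 33. With |G| = 33, by Lagrange [G : ⟨x²⁶⟩] = 33/33 = 1.

Answer: 1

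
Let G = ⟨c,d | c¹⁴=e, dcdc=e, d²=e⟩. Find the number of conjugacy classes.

The conjugacy classes (representative and size) are:
  [e] (size 1), [c¹³] (size 2), [c²] (size 2), [c³] (size 2), [c¹⁰] (size 2), [c⁵] (size 2), [c⁸] (size 2), [c⁷] (size 1), [c⁶d] (size 7), [c⁹d] (size 7).
Class equation: 1 + 2 + 2 + 2 + 2 + 2 + 2 + 1 + 7 + 7 = 28 = |G|. So G has 10 conjugacy classes.

Answer: 10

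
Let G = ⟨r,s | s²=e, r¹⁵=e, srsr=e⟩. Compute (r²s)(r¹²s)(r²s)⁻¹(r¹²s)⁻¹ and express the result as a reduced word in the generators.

[(r²s), (r¹²s)] = (r²s)·(r¹²s)·(r²s)⁻¹·(r¹²s)⁻¹.
  (r²s) · (r¹²s) = r⁵
  (r⁵) · (r²s) = r⁷s
  (r⁷s) · (r¹²s) = r¹⁰

Answer: r¹⁰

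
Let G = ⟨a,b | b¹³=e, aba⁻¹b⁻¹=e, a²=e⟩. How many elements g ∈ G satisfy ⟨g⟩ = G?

G is cyclic of order 26. An element generates G iff its order is 26, and a cyclic group of order 26 has exactly φ(26) = 12 such elements.

Answer: 12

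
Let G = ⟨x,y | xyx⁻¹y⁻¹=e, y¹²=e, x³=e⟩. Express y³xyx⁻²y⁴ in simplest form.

Multiply left to right, reducing at each step:
  (y³) · x = xy³
  (xy³) · y = xy⁴
  (xy⁴) · x⁻² = x²y⁴
  (x²y⁴) · y⁴ = x²y⁸

Answer: x²y⁸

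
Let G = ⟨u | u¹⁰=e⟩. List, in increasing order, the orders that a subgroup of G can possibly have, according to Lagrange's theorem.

|G| = 10 = 2 · 5. By Lagrange's theorem the order of any subgroup divides 10; the divisors of 10 are 1, 2, 5, 10.

Answer: 1, 2, 5, 10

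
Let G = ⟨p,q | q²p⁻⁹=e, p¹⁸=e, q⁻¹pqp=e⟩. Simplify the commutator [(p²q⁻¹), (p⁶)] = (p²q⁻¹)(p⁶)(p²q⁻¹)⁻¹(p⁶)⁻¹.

[(p²q⁻¹), (p⁶)] = (p²q⁻¹)·(p⁶)·(p²q⁻¹)⁻¹·(p⁶)⁻¹.
  (p²q⁻¹) · (p⁶) = p⁵q
  (p⁵q) · (p²q) = p¹²
  (p¹²) · (p¹²) = p⁶

Answer: p⁶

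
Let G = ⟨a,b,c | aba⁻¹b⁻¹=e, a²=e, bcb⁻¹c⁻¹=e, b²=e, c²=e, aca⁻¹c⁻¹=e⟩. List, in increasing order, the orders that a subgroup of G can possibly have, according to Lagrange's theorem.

|G| = 8 = 2³. By Lagrange's theorem the order of any subgroup divides 8; the divisors of 8 are 1, 2, 4, 8.

Answer: 1, 2, 4, 8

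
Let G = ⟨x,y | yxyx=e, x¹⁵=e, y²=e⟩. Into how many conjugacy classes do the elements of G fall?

The conjugacy classes (representative and size) are:
  [e] (size 1), [x¹⁴] (size 2), [x²] (size 2), [x³] (size 2), [x⁴] (size 2), [x¹⁰] (size 2), [x⁹] (size 2), [x⁷] (size 2), [x¹³y] (size 15).
Class equation: 1 + 2 + 2 + 2 + 2 + 2 + 2 + 2 + 15 = 30 = |G|. So G has 9 conjugacy classes.

Answer: 9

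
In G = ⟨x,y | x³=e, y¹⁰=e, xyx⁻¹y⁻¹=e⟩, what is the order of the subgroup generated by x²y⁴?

|⟨x²y⁴⟩| equals the order of x²y⁴. Compute successive powers until reaching e:
  (x²y⁴)¹ = x²y⁴, (x²y⁴)² = xy⁸, (x²y⁴)³ = y², (x²y⁴)⁴ = x²y⁶, (x²y⁴)⁵ = x, (x²y⁴)⁶ = y⁴, (x²y⁴)⁷ = x²y⁸, (x²y⁴)⁸ = xy², (x²y⁴)⁹ = y⁶, (x²y⁴)¹⁰ = x², (x²y⁴)¹¹ = xy⁴, (x²y⁴)¹² = y⁸, (x²y⁴)¹³ = x²y², (x²y⁴)¹⁴ = xy⁶, (x²y⁴)¹⁵ = e.
The smallest positive k with (x²y⁴)ᵏ = e is 15, so |⟨x²y⁴⟩| = 15.

Answer: 15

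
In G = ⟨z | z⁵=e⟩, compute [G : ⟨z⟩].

First find ord(z) by computing successive powers:
  z¹ = z, z² = z², z³ = z³, z⁴ = z⁴, z⁵ = e.
So |⟨z⟩| = ord(z) = 5. With |G| = 5, by Lagrange [G : ⟨z⟩] = 5/5 = 1.

Answer: 1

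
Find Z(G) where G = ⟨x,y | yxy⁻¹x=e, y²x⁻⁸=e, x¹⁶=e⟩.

An element z ∈ Z(G) iff z commutes with every generator.
For example x⁸ is central: (x⁸)·x = x⁹ = x·(x⁸); (x⁸)·y = y⁻¹ = y·(x⁸).
Whereas x ∉ Z(G) since x·y = xy ≠ x⁷y⁻¹ = y·x.
Checking each of the 32 elements this way gives Z(G) = {e, x⁸}, of order 2.

Answer: {e, x⁸}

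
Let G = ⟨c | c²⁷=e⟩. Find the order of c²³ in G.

Compute successive powers until reaching e:
  (c²³)¹ = c²³, (c²³)² = c¹⁹, (c²³)³ = c¹⁵, (c²³)⁴ = c¹¹, (c²³)⁵ = c⁷, (c²³)⁶ = c³, (c²³)⁷ = c²⁶, (c²³)⁸ = c²², (c²³)⁹ = c¹⁸, (c²³)¹⁰ = c¹⁴, (c²³)¹¹ = c¹⁰, (c²³)¹² = c⁶, (c²³)¹³ = c², (c²³)¹⁴ = c²⁵, (c²³)¹⁵ = c²¹, (c²³)¹⁶ = c¹⁷, (c²³)¹⁷ = c¹³, (c²³)¹⁸ = c⁹, (c²³)¹⁹ = c⁵, (c²³)²⁰ = c, (c²³)²¹ = c²⁴, (c²³)²² = c²⁰, (c²³)²³ = c¹⁶, (c²³)²⁴ = c¹², (c²³)²⁵ = c⁸, (c²³)²⁶ = c⁴, (c²³)²⁷ = e.
The smallest positive k with (c²³)ᵏ = e is 27.

Answer: 27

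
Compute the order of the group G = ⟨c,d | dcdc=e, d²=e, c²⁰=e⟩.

Enumerate words in the generators, reducing via the relations: the distinct elements are
  {c, d, e, cd, c², c³, c⁴, c⁵, c⁶, c⁷, c⁸, c⁹, c²d, c³d, c¹², c¹³, c¹¹, c¹⁰, c¹⁴, c¹⁵, c¹⁶, c¹⁷, c¹⁸, c¹⁹, c⁴d, c⁵d, c⁶d, c⁷d, c⁸d, c⁹d, c¹²d, c¹³d, c¹¹d, c¹⁰d, c¹⁴d, c¹⁵d, c¹⁶d, c¹⁷d, c¹⁸d, c¹⁹d}.
No further products give new elements, so |G| = 40.

Answer: 40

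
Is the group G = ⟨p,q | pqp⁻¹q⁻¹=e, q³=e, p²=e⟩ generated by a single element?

|G| = 6. The element pq has order 6 (its powers give 6 distinct elements), so ⟨pq⟩ = G and G is cyclic.

Answer: Yes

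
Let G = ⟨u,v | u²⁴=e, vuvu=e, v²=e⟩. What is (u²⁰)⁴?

Compute successive powers of (u²⁰), reducing at each step:
  (u²⁰)²: (u²⁰) · u²⁰ = u¹⁶
  (u²⁰)³: (u¹⁶) · u²⁰ = u¹²
  (u²⁰)⁴: (u¹²) · u²⁰ = u⁸

Answer: u⁸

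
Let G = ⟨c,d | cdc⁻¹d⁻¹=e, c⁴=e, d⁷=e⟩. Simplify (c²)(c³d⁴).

Compute (c²) · (c³d⁴) by multiplying left to right and reducing via the relations at each step:
  (c²) · c³ = c
  c · d⁴ = cd⁴

Answer: cd⁴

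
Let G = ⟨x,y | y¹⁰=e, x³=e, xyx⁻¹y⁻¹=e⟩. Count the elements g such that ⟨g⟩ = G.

G is cyclic of order 30. An element generates G iff its order is 30, and a cyclic group of order 30 has exactly φ(30) = 8 such elements.

Answer: 8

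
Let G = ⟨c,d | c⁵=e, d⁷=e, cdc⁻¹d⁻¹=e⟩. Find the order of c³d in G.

Compute successive powers until reaching e:
  (c³d)¹ = c³d, (c³d)² = cd², (c³d)³ = c⁴d³, (c³d)⁴ = c²d⁴, (c³d)⁵ = d⁵, (c³d)⁶ = c³d⁶, (c³d)⁷ = c, (c³d)⁸ = c⁴d, (c³d)⁹ = c²d², (c³d)¹⁰ = d³, (c³d)¹¹ = c³d⁴, (c³d)¹² = cd⁵, (c³d)¹³ = c⁴d⁶, (c³d)¹⁴ = c², (c³d)¹⁵ = d, (c³d)¹⁶ = c³d², (c³d)¹⁷ = cd³, (c³d)¹⁸ = c⁴d⁴, (c³d)¹⁹ = c²d⁵, (c³d)²⁰ = d⁶, (c³d)²¹ = c³, (c³d)²² = cd, (c³d)²³ = c⁴d², (c³d)²⁴ = c²d³, (c³d)²⁵ = d⁴, (c³d)²⁶ = c³d⁵, (c³d)²⁷ = cd⁶, (c³d)²⁸ = c⁴, (c³d)²⁹ = c²d, (c³d)³⁰ = d², (c³d)³¹ = c³d³, (c³d)³² = cd⁴, (c³d)³³ = c⁴d⁵, (c³d)³⁴ = c²d⁶, (c³d)³⁵ = e.
The smallest positive k with (c³d)ᵏ = e is 35.

Answer: 35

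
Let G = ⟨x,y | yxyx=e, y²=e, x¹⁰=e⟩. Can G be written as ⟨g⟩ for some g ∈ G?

Every cyclic group is abelian. But x·y = xy while y·x = x⁹y, so x·y ≠ y·x and G is not abelian. Hence G is not cyclic.

Answer: No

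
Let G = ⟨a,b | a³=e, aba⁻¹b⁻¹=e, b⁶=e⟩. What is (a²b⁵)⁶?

Compute successive powers of (a²b⁵), reducing at each step:
  (a²b⁵)²: (a²b⁵) · a² = ab⁵;   (ab⁵) · b⁵ = ab⁴
  (a²b⁵)³: (ab⁴) · a² = b⁴;   (b⁴) · b⁵ = b³
  (a²b⁵)⁴: (b³) · a² = a²b³;   (a²b³) · b⁵ = a²b²
  (a²b⁵)⁵: (a²b²) · a² = ab²;   (ab²) · b⁵ = ab
  (a²b⁵)⁶: (ab) · a² = b;   b · b⁵ = e

Answer: e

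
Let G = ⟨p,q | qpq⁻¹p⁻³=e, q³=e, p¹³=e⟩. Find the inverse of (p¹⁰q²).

The order of (p¹⁰q²) is 3 (smallest k with (p¹⁰q²)ᵏ = e), so (p¹⁰q²)⁻¹ = (p¹⁰q²)² = p⁹q.
Check: (p¹⁰q²) · (p⁹q) → (p¹⁰q²) · p⁹ = q²;   (q²) · q = e, giving e as required.

Answer: p⁹q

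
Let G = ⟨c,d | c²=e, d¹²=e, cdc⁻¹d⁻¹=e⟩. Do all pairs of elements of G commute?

Each pair of generators commutes: c·d = cd = d·c. Since the generators pairwise commute, every element of G commutes with every other, so G is abelian.

Answer: Yes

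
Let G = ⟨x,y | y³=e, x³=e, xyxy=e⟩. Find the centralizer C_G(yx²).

⟨yx²⟩ ⊆ C_G(yx²) since powers of yx² commute with yx²; so |C_G(yx²)| ≥ |⟨yx²⟩| = 3.
By orbit–stabilizer, |C_G(yx²)| = |G| / |conj. class of yx²| = 12 / 4 = 3.
The 3 elements commuting with yx² are {e, xy², yx²}.

Answer: {e, xy², yx²}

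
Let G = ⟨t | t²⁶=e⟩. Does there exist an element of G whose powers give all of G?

|G| = 26. The element t has order 26 (its powers give 26 distinct elements), so ⟨t⟩ = G and G is cyclic.

Answer: Yes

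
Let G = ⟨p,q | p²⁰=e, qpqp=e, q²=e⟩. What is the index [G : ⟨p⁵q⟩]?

First find ord(p⁵q) by computing successive powers:
  (p⁵q)¹ = p⁵q, (p⁵q)² = e.
So |⟨p⁵q⟩| = ord(p⁵q) = 2. With |G| = 40, by Lagrange [G : ⟨p⁵q⟩] = 40/2 = 20.

Answer: 20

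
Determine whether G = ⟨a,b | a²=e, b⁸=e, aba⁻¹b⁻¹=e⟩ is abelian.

Each pair of generators commutes: a·b = ab = b·a. Since the generators pairwise commute, every element of G commutes with every other, so G is abelian.

Answer: Yes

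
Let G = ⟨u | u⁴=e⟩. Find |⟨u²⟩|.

|⟨u²⟩| equals the order of u². Compute successive powers until reaching e:
  (u²)¹ = u², (u²)² = e.
The smallest positive k with (u²)ᵏ = e is 2, so |⟨u²⟩| = 2.

Answer: 2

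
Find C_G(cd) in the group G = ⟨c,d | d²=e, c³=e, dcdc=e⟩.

⟨cd⟩ ⊆ C_G(cd) since powers of cd commute with cd; so |C_G(cd)| ≥ |⟨cd⟩| = 2.
By orbit–stabilizer, |C_G(cd)| = |G| / |conj. class of cd| = 6 / 3 = 2.
The 2 elements commuting with cd are {e, cd}.

Answer: {e, cd}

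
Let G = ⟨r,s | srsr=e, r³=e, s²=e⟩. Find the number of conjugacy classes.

The conjugacy classes (representative and size) are:
  [e] (size 1), [r] (size 2), [rs] (size 3).
Class equation: 1 + 2 + 3 = 6 = |G|. So G has 3 conjugacy classes.

Answer: 3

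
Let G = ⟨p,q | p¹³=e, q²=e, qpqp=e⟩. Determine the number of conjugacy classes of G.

The conjugacy classes (representative and size) are:
  [e] (size 1), [p¹²] (size 2), [p¹¹] (size 2), [p³] (size 2), [p⁴] (size 2), [p⁸] (size 2), [p⁶] (size 2), [q] (size 13).
Class equation: 1 + 2 + 2 + 2 + 2 + 2 + 2 + 13 = 26 = |G|. So G has 8 conjugacy classes.

Answer: 8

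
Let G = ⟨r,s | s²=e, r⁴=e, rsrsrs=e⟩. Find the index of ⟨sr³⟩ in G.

First find ord(sr³) by computing successive powers:
  (sr³)¹ = sr³, (sr³)² = rs, (sr³)³ = e.
So |⟨sr³⟩| = ord(sr³) = 3. With |G| = 24, by Lagrange [G : ⟨sr³⟩] = 24/3 = 8.

Answer: 8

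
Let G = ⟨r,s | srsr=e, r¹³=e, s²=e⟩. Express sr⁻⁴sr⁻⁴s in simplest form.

Multiply left to right, reducing at each step:
  s · r⁻⁴ = r⁴s
  (r⁴s) · s = r⁴
  (r⁴) · r⁻⁴ = e
  e · s = s

Answer: s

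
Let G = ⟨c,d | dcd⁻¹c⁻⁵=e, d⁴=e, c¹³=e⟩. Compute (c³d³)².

Compute successive powers of (c³d³), reducing at each step:
  (c³d³)²: (c³d³) · c³ = cd³;   (cd³) · d³ = cd²

Answer: cd²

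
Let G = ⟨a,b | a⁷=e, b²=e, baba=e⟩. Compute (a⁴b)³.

Compute successive powers of (a⁴b), reducing at each step:
  (a⁴b)²: (a⁴b) · a⁴ = b;   b · b = e
  (a⁴b)³: e · a⁴ = a⁴;   (a⁴) · b = a⁴b

Answer: a⁴b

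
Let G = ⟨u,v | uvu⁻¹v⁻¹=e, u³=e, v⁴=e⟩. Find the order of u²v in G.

Compute successive powers until reaching e:
  (u²v)¹ = u²v, (u²v)² = uv², (u²v)³ = v³, (u²v)⁴ = u², (u²v)⁵ = uv, (u²v)⁶ = v², (u²v)⁷ = u²v³, (u²v)⁸ = u, (u²v)⁹ = v, (u²v)¹⁰ = u²v², (u²v)¹¹ = uv³, (u²v)¹² = e.
The smallest positive k with (u²v)ᵏ = e is 12.

Answer: 12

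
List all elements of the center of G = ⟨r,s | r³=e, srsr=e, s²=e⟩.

An element z ∈ Z(G) iff z commutes with every generator.
For example e is central: e·r = r = r·e; e·s = s = s·e.
Whereas r ∉ Z(G) since r·s = rs ≠ r²s = s·r.
Checking each of the 6 elements this way gives Z(G) = {e}, of order 1.

Answer: {e}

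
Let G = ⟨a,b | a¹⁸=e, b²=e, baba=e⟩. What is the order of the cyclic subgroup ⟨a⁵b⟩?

|⟨a⁵b⟩| equals the order of a⁵b. Compute successive powers until reaching e:
  (a⁵b)¹ = a⁵b, (a⁵b)² = e.
The smallest positive k with (a⁵b)ᵏ = e is 2, so |⟨a⁵b⟩| = 2.

Answer: 2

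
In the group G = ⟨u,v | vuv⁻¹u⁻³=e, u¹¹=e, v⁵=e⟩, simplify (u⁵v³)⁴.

Compute successive powers of (u⁵v³), reducing at each step:
  (u⁵v³)²: (u⁵v³) · u⁵ = u⁸v³;   (u⁸v³) · v³ = u⁸v
  (u⁵v³)³: (u⁸v) · u⁵ = uv;   (uv) · v³ = uv⁴
  (u⁵v³)⁴: (uv⁴) · u⁵ = u¹⁰v⁴;   (u¹⁰v⁴) · v³ = u¹⁰v²

Answer: u¹⁰v²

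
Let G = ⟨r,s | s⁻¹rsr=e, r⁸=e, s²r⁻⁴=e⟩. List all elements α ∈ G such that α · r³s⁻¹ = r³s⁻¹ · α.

⟨r³s⁻¹⟩ ⊆ C_G(r³s⁻¹) since powers of r³s⁻¹ commute with r³s⁻¹; so |C_G(r³s⁻¹)| ≥ |⟨r³s⁻¹⟩| = 4.
By orbit–stabilizer, |C_G(r³s⁻¹)| = |G| / |conj. class of r³s⁻¹| = 16 / 4 = 4.
The 4 elements commuting with r³s⁻¹ are {e, r⁴, r³s, r³s⁻¹}.

Answer: {e, r⁴, r³s, r³s⁻¹}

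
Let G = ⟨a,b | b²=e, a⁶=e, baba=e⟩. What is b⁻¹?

The order of b is 2 (smallest k with bᵏ = e), so b⁻¹ = b¹ = b.
Check: b · b → b · b = e, giving e as required.

Answer: b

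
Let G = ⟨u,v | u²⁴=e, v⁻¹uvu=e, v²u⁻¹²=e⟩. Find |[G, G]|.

G' = [G, G] is generated by all commutators. The generator-pair commutators are: [u, v] = u².
The subgroup they normally generate is {e, u², u⁴, u⁶, u⁸, u¹⁰, u¹², u¹⁴, u¹⁶, u¹⁸, u²⁰, u²²}, of order 12.
Check: |G/G'| = 48/12 = 4 is the order of the abelianisation.

Answer: 12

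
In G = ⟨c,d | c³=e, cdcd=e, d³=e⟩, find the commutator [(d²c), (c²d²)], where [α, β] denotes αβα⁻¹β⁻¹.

[(d²c), (c²d²)] = (d²c)·(c²d²)·(d²c)⁻¹·(c²d²)⁻¹.
  (d²c) · (c²d²) = d
  d · (c²d) = cd²c
  (cd²c) · (c²d²) = cd

Answer: cd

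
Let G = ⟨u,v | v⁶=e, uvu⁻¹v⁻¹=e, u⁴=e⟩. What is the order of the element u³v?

Compute successive powers until reaching e:
  (u³v)¹ = u³v, (u³v)² = u²v², (u³v)³ = uv³, (u³v)⁴ = v⁴, (u³v)⁵ = u³v⁵, (u³v)⁶ = u², (u³v)⁷ = uv, (u³v)⁸ = v², (u³v)⁹ = u³v³, (u³v)¹⁰ = u²v⁴, (u³v)¹¹ = uv⁵, (u³v)¹² = e.
The smallest positive k with (u³v)ᵏ = e is 12.

Answer: 12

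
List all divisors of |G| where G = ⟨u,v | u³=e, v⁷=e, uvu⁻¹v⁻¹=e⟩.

|G| = 21 = 3 · 7. By Lagrange's theorem the order of any subgroup divides 21; the divisors of 21 are 1, 3, 7, 21.

Answer: 1, 3, 7, 21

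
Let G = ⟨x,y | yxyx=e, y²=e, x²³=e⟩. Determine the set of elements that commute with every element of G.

An element z ∈ Z(G) iff z commutes with every generator.
For example e is central: e·x = x = x·e; e·y = y = y·e.
Whereas x ∉ Z(G) since x·y = xy ≠ x²²y = y·x.
Checking each of the 46 elements this way gives Z(G) = {e}, of order 1.

Answer: {e}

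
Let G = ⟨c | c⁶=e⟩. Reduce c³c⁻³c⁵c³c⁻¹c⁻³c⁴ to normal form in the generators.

Multiply left to right, reducing at each step:
  (c³) · c⁻³ = e
  e · c⁵ = c⁵
  (c⁵) · c³ = c²
  (c²) · c⁻¹ = c
  c · c⁻³ = c⁴
  (c⁴) · c⁴ = c²

Answer: c²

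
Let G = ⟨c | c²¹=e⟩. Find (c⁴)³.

Compute successive powers of (c⁴), reducing at each step:
  (c⁴)²: (c⁴) · c⁴ = c⁸
  (c⁴)³: (c⁸) · c⁴ = c¹²

Answer: c¹²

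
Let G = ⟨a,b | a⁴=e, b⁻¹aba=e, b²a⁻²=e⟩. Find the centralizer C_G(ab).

⟨ab⟩ ⊆ C_G(ab) since powers of ab commute with ab; so |C_G(ab)| ≥ |⟨ab⟩| = 4.
By orbit–stabilizer, |C_G(ab)| = |G| / |conj. class of ab| = 8 / 2 = 4.
The 4 elements commuting with ab are {e, a², ab, ab⁻¹}.

Answer: {e, a², ab, ab⁻¹}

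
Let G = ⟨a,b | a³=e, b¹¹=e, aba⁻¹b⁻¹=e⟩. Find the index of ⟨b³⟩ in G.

First find ord(b³) by computing successive powers:
  (b³)¹ = b³, (b³)² = b⁶, (b³)³ = b⁹, (b³)⁴ = b, (b³)⁵ = b⁴, (b³)⁶ = b⁷, (b³)⁷ = b¹⁰, (b³)⁸ = b², (b³)⁹ = b⁵, (b³)¹⁰ = b⁸, (b³)¹¹ = e.
So |⟨b³⟩| = ord(b³) = 11. With |G| = 33, by Lagrange [G : ⟨b³⟩] = 33/11 = 3.

Answer: 3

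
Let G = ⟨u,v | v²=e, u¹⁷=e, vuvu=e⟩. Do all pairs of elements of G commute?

u·v = uv but v·u = u¹⁶v, so u·v ≠ v·u and G is not abelian.

Answer: No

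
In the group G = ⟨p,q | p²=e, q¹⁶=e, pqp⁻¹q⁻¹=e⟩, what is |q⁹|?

Compute successive powers until reaching e:
  (q⁹)¹ = q⁹, (q⁹)² = q², (q⁹)³ = q¹¹, (q⁹)⁴ = q⁴, (q⁹)⁵ = q¹³, (q⁹)⁶ = q⁶, (q⁹)⁷ = q¹⁵, (q⁹)⁸ = q⁸, (q⁹)⁹ = q, (q⁹)¹⁰ = q¹⁰, (q⁹)¹¹ = q³, (q⁹)¹² = q¹², (q⁹)¹³ = q⁵, (q⁹)¹⁴ = q¹⁴, (q⁹)¹⁵ = q⁷, (q⁹)¹⁶ = e.
The smallest positive k with (q⁹)ᵏ = e is 16.

Answer: 16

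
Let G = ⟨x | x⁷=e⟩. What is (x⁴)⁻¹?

The order of (x⁴) is 7 (smallest k with (x⁴)ᵏ = e), so (x⁴)⁻¹ = (x⁴)⁶ = x³.
Check: (x⁴) · (x³) → (x⁴) · x³ = e, giving e as required.

Answer: x³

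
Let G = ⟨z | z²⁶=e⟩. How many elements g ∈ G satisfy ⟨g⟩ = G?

G is cyclic of order 26. An element generates G iff its order is 26, and a cyclic group of order 26 has exactly φ(26) = 12 such elements.

Answer: 12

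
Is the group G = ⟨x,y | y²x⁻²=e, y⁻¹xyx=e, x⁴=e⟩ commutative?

x·y = xy but y·x = xy⁻¹, so x·y ≠ y·x and G is not abelian.

Answer: No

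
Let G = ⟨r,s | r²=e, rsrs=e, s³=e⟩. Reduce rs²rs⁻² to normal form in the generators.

Multiply left to right, reducing at each step:
  r · s² = rs²
  (rs²) · r = s
  s · s⁻² = s²

Answer: s²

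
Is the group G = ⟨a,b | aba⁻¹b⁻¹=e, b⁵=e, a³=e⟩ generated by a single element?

|G| = 15. The element ab has order 15 (its powers give 15 distinct elements), so ⟨ab⟩ = G and G is cyclic.

Answer: Yes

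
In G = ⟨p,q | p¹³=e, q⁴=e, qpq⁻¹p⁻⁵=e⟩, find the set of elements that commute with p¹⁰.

⟨p¹⁰⟩ ⊆ C_G(p¹⁰) since powers of p¹⁰ commute with p¹⁰; so |C_G(p¹⁰)| ≥ |⟨p¹⁰⟩| = 13.
By orbit–stabilizer, |C_G(p¹⁰)| = |G| / |conj. class of p¹⁰| = 52 / 4 = 13.
The 13 elements commuting with p¹⁰ are {e, p, p², p³, p⁴, p⁵, p⁶, p⁷, p⁸, p⁹, p¹⁰, p¹¹, p¹²}.

Answer: {e, p, p², p³, p⁴, p⁵, p⁶, p⁷, p⁸, p⁹, p¹⁰, p¹¹, p¹²}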